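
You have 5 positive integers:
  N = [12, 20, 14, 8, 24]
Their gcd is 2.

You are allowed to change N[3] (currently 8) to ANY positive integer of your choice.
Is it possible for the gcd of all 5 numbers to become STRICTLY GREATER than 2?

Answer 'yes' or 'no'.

Current gcd = 2
gcd of all OTHER numbers (without N[3]=8): gcd([12, 20, 14, 24]) = 2
The new gcd after any change is gcd(2, new_value).
This can be at most 2.
Since 2 = old gcd 2, the gcd can only stay the same or decrease.

Answer: no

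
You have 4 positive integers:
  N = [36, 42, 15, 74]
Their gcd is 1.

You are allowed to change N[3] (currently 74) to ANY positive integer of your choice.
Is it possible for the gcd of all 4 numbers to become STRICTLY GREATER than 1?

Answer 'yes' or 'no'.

Answer: yes

Derivation:
Current gcd = 1
gcd of all OTHER numbers (without N[3]=74): gcd([36, 42, 15]) = 3
The new gcd after any change is gcd(3, new_value).
This can be at most 3.
Since 3 > old gcd 1, the gcd CAN increase (e.g., set N[3] = 3).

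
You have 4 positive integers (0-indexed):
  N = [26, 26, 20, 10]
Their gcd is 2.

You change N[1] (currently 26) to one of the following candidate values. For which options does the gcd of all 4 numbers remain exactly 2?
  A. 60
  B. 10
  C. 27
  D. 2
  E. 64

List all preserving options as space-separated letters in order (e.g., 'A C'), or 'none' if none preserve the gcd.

Answer: A B D E

Derivation:
Old gcd = 2; gcd of others (without N[1]) = 2
New gcd for candidate v: gcd(2, v). Preserves old gcd iff gcd(2, v) = 2.
  Option A: v=60, gcd(2,60)=2 -> preserves
  Option B: v=10, gcd(2,10)=2 -> preserves
  Option C: v=27, gcd(2,27)=1 -> changes
  Option D: v=2, gcd(2,2)=2 -> preserves
  Option E: v=64, gcd(2,64)=2 -> preserves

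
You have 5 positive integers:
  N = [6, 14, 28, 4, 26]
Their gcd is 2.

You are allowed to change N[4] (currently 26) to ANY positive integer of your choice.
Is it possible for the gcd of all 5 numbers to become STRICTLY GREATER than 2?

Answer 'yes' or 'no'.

Current gcd = 2
gcd of all OTHER numbers (without N[4]=26): gcd([6, 14, 28, 4]) = 2
The new gcd after any change is gcd(2, new_value).
This can be at most 2.
Since 2 = old gcd 2, the gcd can only stay the same or decrease.

Answer: no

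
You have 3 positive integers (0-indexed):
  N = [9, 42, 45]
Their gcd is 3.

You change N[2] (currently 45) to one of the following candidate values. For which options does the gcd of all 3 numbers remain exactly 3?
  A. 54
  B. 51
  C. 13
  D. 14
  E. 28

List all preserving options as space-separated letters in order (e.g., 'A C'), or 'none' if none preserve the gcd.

Answer: A B

Derivation:
Old gcd = 3; gcd of others (without N[2]) = 3
New gcd for candidate v: gcd(3, v). Preserves old gcd iff gcd(3, v) = 3.
  Option A: v=54, gcd(3,54)=3 -> preserves
  Option B: v=51, gcd(3,51)=3 -> preserves
  Option C: v=13, gcd(3,13)=1 -> changes
  Option D: v=14, gcd(3,14)=1 -> changes
  Option E: v=28, gcd(3,28)=1 -> changes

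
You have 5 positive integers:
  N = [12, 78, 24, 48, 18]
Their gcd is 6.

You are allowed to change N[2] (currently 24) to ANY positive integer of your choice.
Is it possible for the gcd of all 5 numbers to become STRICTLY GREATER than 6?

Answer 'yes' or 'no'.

Answer: no

Derivation:
Current gcd = 6
gcd of all OTHER numbers (without N[2]=24): gcd([12, 78, 48, 18]) = 6
The new gcd after any change is gcd(6, new_value).
This can be at most 6.
Since 6 = old gcd 6, the gcd can only stay the same or decrease.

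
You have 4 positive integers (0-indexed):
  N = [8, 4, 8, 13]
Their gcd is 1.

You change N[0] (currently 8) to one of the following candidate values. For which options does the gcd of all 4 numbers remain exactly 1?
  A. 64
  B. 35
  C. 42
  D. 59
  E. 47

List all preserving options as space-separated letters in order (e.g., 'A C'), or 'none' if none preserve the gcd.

Answer: A B C D E

Derivation:
Old gcd = 1; gcd of others (without N[0]) = 1
New gcd for candidate v: gcd(1, v). Preserves old gcd iff gcd(1, v) = 1.
  Option A: v=64, gcd(1,64)=1 -> preserves
  Option B: v=35, gcd(1,35)=1 -> preserves
  Option C: v=42, gcd(1,42)=1 -> preserves
  Option D: v=59, gcd(1,59)=1 -> preserves
  Option E: v=47, gcd(1,47)=1 -> preserves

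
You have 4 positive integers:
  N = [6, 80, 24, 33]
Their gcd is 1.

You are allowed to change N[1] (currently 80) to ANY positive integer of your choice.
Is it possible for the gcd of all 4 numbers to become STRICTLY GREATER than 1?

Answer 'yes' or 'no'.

Answer: yes

Derivation:
Current gcd = 1
gcd of all OTHER numbers (without N[1]=80): gcd([6, 24, 33]) = 3
The new gcd after any change is gcd(3, new_value).
This can be at most 3.
Since 3 > old gcd 1, the gcd CAN increase (e.g., set N[1] = 3).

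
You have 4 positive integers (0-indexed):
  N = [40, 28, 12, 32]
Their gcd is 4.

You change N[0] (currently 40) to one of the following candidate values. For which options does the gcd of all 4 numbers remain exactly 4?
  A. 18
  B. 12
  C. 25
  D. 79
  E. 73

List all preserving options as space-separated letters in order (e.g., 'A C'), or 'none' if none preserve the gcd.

Answer: B

Derivation:
Old gcd = 4; gcd of others (without N[0]) = 4
New gcd for candidate v: gcd(4, v). Preserves old gcd iff gcd(4, v) = 4.
  Option A: v=18, gcd(4,18)=2 -> changes
  Option B: v=12, gcd(4,12)=4 -> preserves
  Option C: v=25, gcd(4,25)=1 -> changes
  Option D: v=79, gcd(4,79)=1 -> changes
  Option E: v=73, gcd(4,73)=1 -> changes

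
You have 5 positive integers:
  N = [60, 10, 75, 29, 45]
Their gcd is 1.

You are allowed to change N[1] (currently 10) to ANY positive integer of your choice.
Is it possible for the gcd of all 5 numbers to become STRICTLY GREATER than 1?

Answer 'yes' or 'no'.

Answer: no

Derivation:
Current gcd = 1
gcd of all OTHER numbers (without N[1]=10): gcd([60, 75, 29, 45]) = 1
The new gcd after any change is gcd(1, new_value).
This can be at most 1.
Since 1 = old gcd 1, the gcd can only stay the same or decrease.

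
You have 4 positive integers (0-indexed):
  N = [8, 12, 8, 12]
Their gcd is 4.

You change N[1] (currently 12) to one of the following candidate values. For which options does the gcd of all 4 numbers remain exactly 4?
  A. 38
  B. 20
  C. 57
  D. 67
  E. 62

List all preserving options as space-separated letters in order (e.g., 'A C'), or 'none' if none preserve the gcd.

Old gcd = 4; gcd of others (without N[1]) = 4
New gcd for candidate v: gcd(4, v). Preserves old gcd iff gcd(4, v) = 4.
  Option A: v=38, gcd(4,38)=2 -> changes
  Option B: v=20, gcd(4,20)=4 -> preserves
  Option C: v=57, gcd(4,57)=1 -> changes
  Option D: v=67, gcd(4,67)=1 -> changes
  Option E: v=62, gcd(4,62)=2 -> changes

Answer: B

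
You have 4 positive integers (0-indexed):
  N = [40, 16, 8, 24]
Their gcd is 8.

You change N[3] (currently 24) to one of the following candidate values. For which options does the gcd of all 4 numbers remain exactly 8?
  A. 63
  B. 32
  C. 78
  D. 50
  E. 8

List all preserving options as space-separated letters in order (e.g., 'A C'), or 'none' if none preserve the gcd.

Old gcd = 8; gcd of others (without N[3]) = 8
New gcd for candidate v: gcd(8, v). Preserves old gcd iff gcd(8, v) = 8.
  Option A: v=63, gcd(8,63)=1 -> changes
  Option B: v=32, gcd(8,32)=8 -> preserves
  Option C: v=78, gcd(8,78)=2 -> changes
  Option D: v=50, gcd(8,50)=2 -> changes
  Option E: v=8, gcd(8,8)=8 -> preserves

Answer: B E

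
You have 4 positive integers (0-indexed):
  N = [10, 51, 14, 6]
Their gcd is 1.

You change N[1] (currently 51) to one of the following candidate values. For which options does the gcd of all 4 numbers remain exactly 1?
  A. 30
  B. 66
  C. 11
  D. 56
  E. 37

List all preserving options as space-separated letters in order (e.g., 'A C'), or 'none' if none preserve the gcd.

Old gcd = 1; gcd of others (without N[1]) = 2
New gcd for candidate v: gcd(2, v). Preserves old gcd iff gcd(2, v) = 1.
  Option A: v=30, gcd(2,30)=2 -> changes
  Option B: v=66, gcd(2,66)=2 -> changes
  Option C: v=11, gcd(2,11)=1 -> preserves
  Option D: v=56, gcd(2,56)=2 -> changes
  Option E: v=37, gcd(2,37)=1 -> preserves

Answer: C E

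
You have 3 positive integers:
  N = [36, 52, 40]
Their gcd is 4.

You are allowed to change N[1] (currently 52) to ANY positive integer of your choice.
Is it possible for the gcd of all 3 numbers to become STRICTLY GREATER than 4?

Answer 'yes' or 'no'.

Answer: no

Derivation:
Current gcd = 4
gcd of all OTHER numbers (without N[1]=52): gcd([36, 40]) = 4
The new gcd after any change is gcd(4, new_value).
This can be at most 4.
Since 4 = old gcd 4, the gcd can only stay the same or decrease.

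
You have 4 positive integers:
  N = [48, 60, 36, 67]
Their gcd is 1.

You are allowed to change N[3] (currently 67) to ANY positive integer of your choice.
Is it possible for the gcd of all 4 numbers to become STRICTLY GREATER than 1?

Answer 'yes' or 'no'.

Current gcd = 1
gcd of all OTHER numbers (without N[3]=67): gcd([48, 60, 36]) = 12
The new gcd after any change is gcd(12, new_value).
This can be at most 12.
Since 12 > old gcd 1, the gcd CAN increase (e.g., set N[3] = 12).

Answer: yes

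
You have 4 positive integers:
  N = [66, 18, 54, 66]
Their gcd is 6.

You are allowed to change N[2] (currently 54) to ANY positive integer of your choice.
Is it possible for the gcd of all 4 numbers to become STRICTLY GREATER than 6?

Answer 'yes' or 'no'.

Current gcd = 6
gcd of all OTHER numbers (without N[2]=54): gcd([66, 18, 66]) = 6
The new gcd after any change is gcd(6, new_value).
This can be at most 6.
Since 6 = old gcd 6, the gcd can only stay the same or decrease.

Answer: no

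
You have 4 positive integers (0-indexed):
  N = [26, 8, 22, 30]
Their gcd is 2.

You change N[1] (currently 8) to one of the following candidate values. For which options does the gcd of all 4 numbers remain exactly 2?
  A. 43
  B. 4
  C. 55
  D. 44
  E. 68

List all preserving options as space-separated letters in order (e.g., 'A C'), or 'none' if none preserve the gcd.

Answer: B D E

Derivation:
Old gcd = 2; gcd of others (without N[1]) = 2
New gcd for candidate v: gcd(2, v). Preserves old gcd iff gcd(2, v) = 2.
  Option A: v=43, gcd(2,43)=1 -> changes
  Option B: v=4, gcd(2,4)=2 -> preserves
  Option C: v=55, gcd(2,55)=1 -> changes
  Option D: v=44, gcd(2,44)=2 -> preserves
  Option E: v=68, gcd(2,68)=2 -> preserves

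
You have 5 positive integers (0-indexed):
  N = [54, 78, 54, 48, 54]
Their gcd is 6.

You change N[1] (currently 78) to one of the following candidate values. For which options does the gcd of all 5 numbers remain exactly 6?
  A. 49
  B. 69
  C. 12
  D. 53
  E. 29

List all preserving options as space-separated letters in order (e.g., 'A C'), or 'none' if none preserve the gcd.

Old gcd = 6; gcd of others (without N[1]) = 6
New gcd for candidate v: gcd(6, v). Preserves old gcd iff gcd(6, v) = 6.
  Option A: v=49, gcd(6,49)=1 -> changes
  Option B: v=69, gcd(6,69)=3 -> changes
  Option C: v=12, gcd(6,12)=6 -> preserves
  Option D: v=53, gcd(6,53)=1 -> changes
  Option E: v=29, gcd(6,29)=1 -> changes

Answer: C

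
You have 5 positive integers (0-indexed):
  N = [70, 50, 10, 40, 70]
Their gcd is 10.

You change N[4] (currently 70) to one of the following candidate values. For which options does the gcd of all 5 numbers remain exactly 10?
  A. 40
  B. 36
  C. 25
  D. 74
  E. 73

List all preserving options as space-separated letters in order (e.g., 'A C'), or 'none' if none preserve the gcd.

Answer: A

Derivation:
Old gcd = 10; gcd of others (without N[4]) = 10
New gcd for candidate v: gcd(10, v). Preserves old gcd iff gcd(10, v) = 10.
  Option A: v=40, gcd(10,40)=10 -> preserves
  Option B: v=36, gcd(10,36)=2 -> changes
  Option C: v=25, gcd(10,25)=5 -> changes
  Option D: v=74, gcd(10,74)=2 -> changes
  Option E: v=73, gcd(10,73)=1 -> changes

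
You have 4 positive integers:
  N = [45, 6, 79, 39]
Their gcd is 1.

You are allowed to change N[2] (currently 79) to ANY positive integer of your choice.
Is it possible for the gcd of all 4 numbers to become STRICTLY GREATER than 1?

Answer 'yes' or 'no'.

Current gcd = 1
gcd of all OTHER numbers (without N[2]=79): gcd([45, 6, 39]) = 3
The new gcd after any change is gcd(3, new_value).
This can be at most 3.
Since 3 > old gcd 1, the gcd CAN increase (e.g., set N[2] = 3).

Answer: yes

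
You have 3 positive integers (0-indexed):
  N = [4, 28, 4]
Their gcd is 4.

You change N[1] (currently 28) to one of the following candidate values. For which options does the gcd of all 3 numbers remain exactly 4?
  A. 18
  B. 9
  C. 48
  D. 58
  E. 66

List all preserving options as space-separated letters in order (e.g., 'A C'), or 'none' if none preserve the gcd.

Old gcd = 4; gcd of others (without N[1]) = 4
New gcd for candidate v: gcd(4, v). Preserves old gcd iff gcd(4, v) = 4.
  Option A: v=18, gcd(4,18)=2 -> changes
  Option B: v=9, gcd(4,9)=1 -> changes
  Option C: v=48, gcd(4,48)=4 -> preserves
  Option D: v=58, gcd(4,58)=2 -> changes
  Option E: v=66, gcd(4,66)=2 -> changes

Answer: C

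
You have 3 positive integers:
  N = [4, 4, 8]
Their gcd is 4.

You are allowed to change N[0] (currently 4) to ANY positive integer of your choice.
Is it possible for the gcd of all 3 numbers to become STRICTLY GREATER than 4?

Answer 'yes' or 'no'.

Current gcd = 4
gcd of all OTHER numbers (without N[0]=4): gcd([4, 8]) = 4
The new gcd after any change is gcd(4, new_value).
This can be at most 4.
Since 4 = old gcd 4, the gcd can only stay the same or decrease.

Answer: no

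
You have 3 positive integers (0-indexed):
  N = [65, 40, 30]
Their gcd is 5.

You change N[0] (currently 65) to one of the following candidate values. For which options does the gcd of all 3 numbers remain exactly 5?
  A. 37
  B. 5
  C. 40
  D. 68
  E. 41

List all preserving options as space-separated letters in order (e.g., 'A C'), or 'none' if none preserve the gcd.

Old gcd = 5; gcd of others (without N[0]) = 10
New gcd for candidate v: gcd(10, v). Preserves old gcd iff gcd(10, v) = 5.
  Option A: v=37, gcd(10,37)=1 -> changes
  Option B: v=5, gcd(10,5)=5 -> preserves
  Option C: v=40, gcd(10,40)=10 -> changes
  Option D: v=68, gcd(10,68)=2 -> changes
  Option E: v=41, gcd(10,41)=1 -> changes

Answer: B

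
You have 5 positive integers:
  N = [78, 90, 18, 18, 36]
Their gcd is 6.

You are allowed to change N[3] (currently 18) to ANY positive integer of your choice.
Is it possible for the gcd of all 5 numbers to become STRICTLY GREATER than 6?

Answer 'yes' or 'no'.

Current gcd = 6
gcd of all OTHER numbers (without N[3]=18): gcd([78, 90, 18, 36]) = 6
The new gcd after any change is gcd(6, new_value).
This can be at most 6.
Since 6 = old gcd 6, the gcd can only stay the same or decrease.

Answer: no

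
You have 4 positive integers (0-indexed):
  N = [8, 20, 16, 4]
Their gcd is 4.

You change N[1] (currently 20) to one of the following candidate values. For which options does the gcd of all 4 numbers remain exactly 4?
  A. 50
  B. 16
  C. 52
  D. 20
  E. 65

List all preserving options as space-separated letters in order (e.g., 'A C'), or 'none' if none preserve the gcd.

Answer: B C D

Derivation:
Old gcd = 4; gcd of others (without N[1]) = 4
New gcd for candidate v: gcd(4, v). Preserves old gcd iff gcd(4, v) = 4.
  Option A: v=50, gcd(4,50)=2 -> changes
  Option B: v=16, gcd(4,16)=4 -> preserves
  Option C: v=52, gcd(4,52)=4 -> preserves
  Option D: v=20, gcd(4,20)=4 -> preserves
  Option E: v=65, gcd(4,65)=1 -> changes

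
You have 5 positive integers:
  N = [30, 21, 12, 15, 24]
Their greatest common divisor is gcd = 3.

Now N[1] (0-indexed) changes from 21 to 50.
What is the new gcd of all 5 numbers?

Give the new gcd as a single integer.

Answer: 1

Derivation:
Numbers: [30, 21, 12, 15, 24], gcd = 3
Change: index 1, 21 -> 50
gcd of the OTHER numbers (without index 1): gcd([30, 12, 15, 24]) = 3
New gcd = gcd(g_others, new_val) = gcd(3, 50) = 1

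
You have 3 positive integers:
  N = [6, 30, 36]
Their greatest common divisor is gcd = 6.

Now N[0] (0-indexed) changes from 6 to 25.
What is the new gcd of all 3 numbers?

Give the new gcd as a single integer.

Numbers: [6, 30, 36], gcd = 6
Change: index 0, 6 -> 25
gcd of the OTHER numbers (without index 0): gcd([30, 36]) = 6
New gcd = gcd(g_others, new_val) = gcd(6, 25) = 1

Answer: 1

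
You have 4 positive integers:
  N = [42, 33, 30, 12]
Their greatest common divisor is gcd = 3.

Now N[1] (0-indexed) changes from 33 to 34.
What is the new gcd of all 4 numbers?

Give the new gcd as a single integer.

Answer: 2

Derivation:
Numbers: [42, 33, 30, 12], gcd = 3
Change: index 1, 33 -> 34
gcd of the OTHER numbers (without index 1): gcd([42, 30, 12]) = 6
New gcd = gcd(g_others, new_val) = gcd(6, 34) = 2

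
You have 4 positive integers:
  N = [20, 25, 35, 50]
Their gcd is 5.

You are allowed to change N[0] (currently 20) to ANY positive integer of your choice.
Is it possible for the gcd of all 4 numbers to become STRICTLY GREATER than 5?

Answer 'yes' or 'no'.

Answer: no

Derivation:
Current gcd = 5
gcd of all OTHER numbers (without N[0]=20): gcd([25, 35, 50]) = 5
The new gcd after any change is gcd(5, new_value).
This can be at most 5.
Since 5 = old gcd 5, the gcd can only stay the same or decrease.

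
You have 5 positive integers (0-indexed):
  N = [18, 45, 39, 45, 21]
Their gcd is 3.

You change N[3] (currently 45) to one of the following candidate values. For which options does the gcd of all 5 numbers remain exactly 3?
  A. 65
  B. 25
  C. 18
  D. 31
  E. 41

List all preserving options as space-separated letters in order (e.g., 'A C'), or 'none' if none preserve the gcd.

Answer: C

Derivation:
Old gcd = 3; gcd of others (without N[3]) = 3
New gcd for candidate v: gcd(3, v). Preserves old gcd iff gcd(3, v) = 3.
  Option A: v=65, gcd(3,65)=1 -> changes
  Option B: v=25, gcd(3,25)=1 -> changes
  Option C: v=18, gcd(3,18)=3 -> preserves
  Option D: v=31, gcd(3,31)=1 -> changes
  Option E: v=41, gcd(3,41)=1 -> changes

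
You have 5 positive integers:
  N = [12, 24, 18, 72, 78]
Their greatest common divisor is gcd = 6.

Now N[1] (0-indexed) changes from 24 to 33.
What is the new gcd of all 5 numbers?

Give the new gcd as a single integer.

Answer: 3

Derivation:
Numbers: [12, 24, 18, 72, 78], gcd = 6
Change: index 1, 24 -> 33
gcd of the OTHER numbers (without index 1): gcd([12, 18, 72, 78]) = 6
New gcd = gcd(g_others, new_val) = gcd(6, 33) = 3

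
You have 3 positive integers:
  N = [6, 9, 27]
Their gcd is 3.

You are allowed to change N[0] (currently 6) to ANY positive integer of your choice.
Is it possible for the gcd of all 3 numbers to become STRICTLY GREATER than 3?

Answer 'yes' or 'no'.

Answer: yes

Derivation:
Current gcd = 3
gcd of all OTHER numbers (without N[0]=6): gcd([9, 27]) = 9
The new gcd after any change is gcd(9, new_value).
This can be at most 9.
Since 9 > old gcd 3, the gcd CAN increase (e.g., set N[0] = 9).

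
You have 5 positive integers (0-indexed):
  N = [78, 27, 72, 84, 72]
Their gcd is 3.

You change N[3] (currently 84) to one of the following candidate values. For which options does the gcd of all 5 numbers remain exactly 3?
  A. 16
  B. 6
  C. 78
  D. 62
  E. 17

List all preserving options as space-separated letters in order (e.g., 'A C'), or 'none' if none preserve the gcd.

Answer: B C

Derivation:
Old gcd = 3; gcd of others (without N[3]) = 3
New gcd for candidate v: gcd(3, v). Preserves old gcd iff gcd(3, v) = 3.
  Option A: v=16, gcd(3,16)=1 -> changes
  Option B: v=6, gcd(3,6)=3 -> preserves
  Option C: v=78, gcd(3,78)=3 -> preserves
  Option D: v=62, gcd(3,62)=1 -> changes
  Option E: v=17, gcd(3,17)=1 -> changes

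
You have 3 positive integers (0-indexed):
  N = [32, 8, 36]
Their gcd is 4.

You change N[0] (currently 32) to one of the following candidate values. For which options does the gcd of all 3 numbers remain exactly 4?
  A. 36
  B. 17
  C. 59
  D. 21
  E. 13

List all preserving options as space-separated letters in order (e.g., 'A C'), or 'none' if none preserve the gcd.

Answer: A

Derivation:
Old gcd = 4; gcd of others (without N[0]) = 4
New gcd for candidate v: gcd(4, v). Preserves old gcd iff gcd(4, v) = 4.
  Option A: v=36, gcd(4,36)=4 -> preserves
  Option B: v=17, gcd(4,17)=1 -> changes
  Option C: v=59, gcd(4,59)=1 -> changes
  Option D: v=21, gcd(4,21)=1 -> changes
  Option E: v=13, gcd(4,13)=1 -> changes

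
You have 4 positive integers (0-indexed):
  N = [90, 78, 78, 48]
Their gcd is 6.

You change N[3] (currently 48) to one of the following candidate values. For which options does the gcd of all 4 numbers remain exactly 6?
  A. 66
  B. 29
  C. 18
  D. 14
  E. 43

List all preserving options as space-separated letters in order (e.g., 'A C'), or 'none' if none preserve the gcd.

Old gcd = 6; gcd of others (without N[3]) = 6
New gcd for candidate v: gcd(6, v). Preserves old gcd iff gcd(6, v) = 6.
  Option A: v=66, gcd(6,66)=6 -> preserves
  Option B: v=29, gcd(6,29)=1 -> changes
  Option C: v=18, gcd(6,18)=6 -> preserves
  Option D: v=14, gcd(6,14)=2 -> changes
  Option E: v=43, gcd(6,43)=1 -> changes

Answer: A C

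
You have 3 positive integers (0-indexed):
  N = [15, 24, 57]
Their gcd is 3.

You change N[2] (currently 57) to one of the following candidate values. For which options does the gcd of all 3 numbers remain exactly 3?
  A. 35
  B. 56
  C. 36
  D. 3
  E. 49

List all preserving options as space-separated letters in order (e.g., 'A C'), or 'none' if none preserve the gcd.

Old gcd = 3; gcd of others (without N[2]) = 3
New gcd for candidate v: gcd(3, v). Preserves old gcd iff gcd(3, v) = 3.
  Option A: v=35, gcd(3,35)=1 -> changes
  Option B: v=56, gcd(3,56)=1 -> changes
  Option C: v=36, gcd(3,36)=3 -> preserves
  Option D: v=3, gcd(3,3)=3 -> preserves
  Option E: v=49, gcd(3,49)=1 -> changes

Answer: C D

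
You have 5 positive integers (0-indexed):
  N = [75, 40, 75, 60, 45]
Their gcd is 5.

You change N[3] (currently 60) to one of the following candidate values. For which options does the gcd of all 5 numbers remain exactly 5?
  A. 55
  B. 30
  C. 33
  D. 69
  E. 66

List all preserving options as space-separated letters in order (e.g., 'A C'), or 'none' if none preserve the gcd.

Old gcd = 5; gcd of others (without N[3]) = 5
New gcd for candidate v: gcd(5, v). Preserves old gcd iff gcd(5, v) = 5.
  Option A: v=55, gcd(5,55)=5 -> preserves
  Option B: v=30, gcd(5,30)=5 -> preserves
  Option C: v=33, gcd(5,33)=1 -> changes
  Option D: v=69, gcd(5,69)=1 -> changes
  Option E: v=66, gcd(5,66)=1 -> changes

Answer: A B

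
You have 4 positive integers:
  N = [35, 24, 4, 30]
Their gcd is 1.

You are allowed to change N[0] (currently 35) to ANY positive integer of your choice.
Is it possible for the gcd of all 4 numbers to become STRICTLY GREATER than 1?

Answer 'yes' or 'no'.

Answer: yes

Derivation:
Current gcd = 1
gcd of all OTHER numbers (without N[0]=35): gcd([24, 4, 30]) = 2
The new gcd after any change is gcd(2, new_value).
This can be at most 2.
Since 2 > old gcd 1, the gcd CAN increase (e.g., set N[0] = 2).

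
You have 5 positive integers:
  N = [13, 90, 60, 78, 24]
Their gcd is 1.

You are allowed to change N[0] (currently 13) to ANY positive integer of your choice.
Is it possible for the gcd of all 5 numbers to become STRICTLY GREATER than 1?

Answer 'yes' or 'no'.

Current gcd = 1
gcd of all OTHER numbers (without N[0]=13): gcd([90, 60, 78, 24]) = 6
The new gcd after any change is gcd(6, new_value).
This can be at most 6.
Since 6 > old gcd 1, the gcd CAN increase (e.g., set N[0] = 6).

Answer: yes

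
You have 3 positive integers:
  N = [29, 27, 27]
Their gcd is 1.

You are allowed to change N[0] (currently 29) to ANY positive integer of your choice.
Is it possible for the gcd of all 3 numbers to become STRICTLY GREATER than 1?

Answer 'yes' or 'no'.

Current gcd = 1
gcd of all OTHER numbers (without N[0]=29): gcd([27, 27]) = 27
The new gcd after any change is gcd(27, new_value).
This can be at most 27.
Since 27 > old gcd 1, the gcd CAN increase (e.g., set N[0] = 27).

Answer: yes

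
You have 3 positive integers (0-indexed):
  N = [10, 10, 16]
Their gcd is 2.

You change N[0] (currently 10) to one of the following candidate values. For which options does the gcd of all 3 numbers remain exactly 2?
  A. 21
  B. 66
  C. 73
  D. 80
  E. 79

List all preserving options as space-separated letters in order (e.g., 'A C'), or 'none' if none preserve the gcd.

Answer: B D

Derivation:
Old gcd = 2; gcd of others (without N[0]) = 2
New gcd for candidate v: gcd(2, v). Preserves old gcd iff gcd(2, v) = 2.
  Option A: v=21, gcd(2,21)=1 -> changes
  Option B: v=66, gcd(2,66)=2 -> preserves
  Option C: v=73, gcd(2,73)=1 -> changes
  Option D: v=80, gcd(2,80)=2 -> preserves
  Option E: v=79, gcd(2,79)=1 -> changes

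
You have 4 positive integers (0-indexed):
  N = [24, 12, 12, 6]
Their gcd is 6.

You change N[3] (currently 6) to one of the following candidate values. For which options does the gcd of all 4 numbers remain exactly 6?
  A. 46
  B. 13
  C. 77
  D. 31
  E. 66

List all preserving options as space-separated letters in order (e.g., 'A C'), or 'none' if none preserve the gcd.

Old gcd = 6; gcd of others (without N[3]) = 12
New gcd for candidate v: gcd(12, v). Preserves old gcd iff gcd(12, v) = 6.
  Option A: v=46, gcd(12,46)=2 -> changes
  Option B: v=13, gcd(12,13)=1 -> changes
  Option C: v=77, gcd(12,77)=1 -> changes
  Option D: v=31, gcd(12,31)=1 -> changes
  Option E: v=66, gcd(12,66)=6 -> preserves

Answer: E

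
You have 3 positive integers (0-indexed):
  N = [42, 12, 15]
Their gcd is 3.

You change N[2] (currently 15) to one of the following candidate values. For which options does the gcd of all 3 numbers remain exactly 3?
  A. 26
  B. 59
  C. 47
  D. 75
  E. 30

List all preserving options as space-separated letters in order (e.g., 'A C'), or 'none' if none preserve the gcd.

Answer: D

Derivation:
Old gcd = 3; gcd of others (without N[2]) = 6
New gcd for candidate v: gcd(6, v). Preserves old gcd iff gcd(6, v) = 3.
  Option A: v=26, gcd(6,26)=2 -> changes
  Option B: v=59, gcd(6,59)=1 -> changes
  Option C: v=47, gcd(6,47)=1 -> changes
  Option D: v=75, gcd(6,75)=3 -> preserves
  Option E: v=30, gcd(6,30)=6 -> changes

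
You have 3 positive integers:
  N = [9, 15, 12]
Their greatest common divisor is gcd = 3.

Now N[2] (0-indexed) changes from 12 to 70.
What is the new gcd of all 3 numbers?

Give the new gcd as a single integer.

Numbers: [9, 15, 12], gcd = 3
Change: index 2, 12 -> 70
gcd of the OTHER numbers (without index 2): gcd([9, 15]) = 3
New gcd = gcd(g_others, new_val) = gcd(3, 70) = 1

Answer: 1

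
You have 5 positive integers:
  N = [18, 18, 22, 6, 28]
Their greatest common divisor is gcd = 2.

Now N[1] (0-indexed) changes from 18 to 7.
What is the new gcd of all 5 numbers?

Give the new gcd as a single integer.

Answer: 1

Derivation:
Numbers: [18, 18, 22, 6, 28], gcd = 2
Change: index 1, 18 -> 7
gcd of the OTHER numbers (without index 1): gcd([18, 22, 6, 28]) = 2
New gcd = gcd(g_others, new_val) = gcd(2, 7) = 1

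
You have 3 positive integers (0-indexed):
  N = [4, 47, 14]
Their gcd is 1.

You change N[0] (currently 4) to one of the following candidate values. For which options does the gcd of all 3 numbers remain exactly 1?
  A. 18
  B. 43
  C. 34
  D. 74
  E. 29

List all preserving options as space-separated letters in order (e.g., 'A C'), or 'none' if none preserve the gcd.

Old gcd = 1; gcd of others (without N[0]) = 1
New gcd for candidate v: gcd(1, v). Preserves old gcd iff gcd(1, v) = 1.
  Option A: v=18, gcd(1,18)=1 -> preserves
  Option B: v=43, gcd(1,43)=1 -> preserves
  Option C: v=34, gcd(1,34)=1 -> preserves
  Option D: v=74, gcd(1,74)=1 -> preserves
  Option E: v=29, gcd(1,29)=1 -> preserves

Answer: A B C D E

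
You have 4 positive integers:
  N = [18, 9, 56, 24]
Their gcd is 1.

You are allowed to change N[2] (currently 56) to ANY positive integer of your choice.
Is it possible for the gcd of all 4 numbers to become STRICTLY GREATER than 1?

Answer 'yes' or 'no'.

Answer: yes

Derivation:
Current gcd = 1
gcd of all OTHER numbers (without N[2]=56): gcd([18, 9, 24]) = 3
The new gcd after any change is gcd(3, new_value).
This can be at most 3.
Since 3 > old gcd 1, the gcd CAN increase (e.g., set N[2] = 3).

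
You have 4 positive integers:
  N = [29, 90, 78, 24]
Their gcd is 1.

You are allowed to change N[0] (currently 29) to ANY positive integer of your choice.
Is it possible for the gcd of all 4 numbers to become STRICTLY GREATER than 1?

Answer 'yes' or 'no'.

Current gcd = 1
gcd of all OTHER numbers (without N[0]=29): gcd([90, 78, 24]) = 6
The new gcd after any change is gcd(6, new_value).
This can be at most 6.
Since 6 > old gcd 1, the gcd CAN increase (e.g., set N[0] = 6).

Answer: yes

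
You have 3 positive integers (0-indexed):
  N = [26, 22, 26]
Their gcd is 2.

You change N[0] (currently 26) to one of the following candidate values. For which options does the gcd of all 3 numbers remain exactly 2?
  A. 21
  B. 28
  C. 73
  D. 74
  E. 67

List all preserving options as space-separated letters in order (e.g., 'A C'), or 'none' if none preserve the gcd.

Answer: B D

Derivation:
Old gcd = 2; gcd of others (without N[0]) = 2
New gcd for candidate v: gcd(2, v). Preserves old gcd iff gcd(2, v) = 2.
  Option A: v=21, gcd(2,21)=1 -> changes
  Option B: v=28, gcd(2,28)=2 -> preserves
  Option C: v=73, gcd(2,73)=1 -> changes
  Option D: v=74, gcd(2,74)=2 -> preserves
  Option E: v=67, gcd(2,67)=1 -> changes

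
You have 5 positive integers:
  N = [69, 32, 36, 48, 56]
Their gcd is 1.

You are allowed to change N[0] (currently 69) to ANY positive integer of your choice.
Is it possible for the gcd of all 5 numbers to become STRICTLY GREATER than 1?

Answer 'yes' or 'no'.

Answer: yes

Derivation:
Current gcd = 1
gcd of all OTHER numbers (without N[0]=69): gcd([32, 36, 48, 56]) = 4
The new gcd after any change is gcd(4, new_value).
This can be at most 4.
Since 4 > old gcd 1, the gcd CAN increase (e.g., set N[0] = 4).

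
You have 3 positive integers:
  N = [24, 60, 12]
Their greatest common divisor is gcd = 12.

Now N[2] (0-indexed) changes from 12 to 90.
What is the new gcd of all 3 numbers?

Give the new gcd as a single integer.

Numbers: [24, 60, 12], gcd = 12
Change: index 2, 12 -> 90
gcd of the OTHER numbers (without index 2): gcd([24, 60]) = 12
New gcd = gcd(g_others, new_val) = gcd(12, 90) = 6

Answer: 6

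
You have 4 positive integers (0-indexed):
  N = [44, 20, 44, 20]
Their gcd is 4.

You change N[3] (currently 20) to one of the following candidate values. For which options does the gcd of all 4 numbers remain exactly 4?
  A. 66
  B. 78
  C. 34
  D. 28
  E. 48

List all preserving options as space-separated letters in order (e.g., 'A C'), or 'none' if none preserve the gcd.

Old gcd = 4; gcd of others (without N[3]) = 4
New gcd for candidate v: gcd(4, v). Preserves old gcd iff gcd(4, v) = 4.
  Option A: v=66, gcd(4,66)=2 -> changes
  Option B: v=78, gcd(4,78)=2 -> changes
  Option C: v=34, gcd(4,34)=2 -> changes
  Option D: v=28, gcd(4,28)=4 -> preserves
  Option E: v=48, gcd(4,48)=4 -> preserves

Answer: D E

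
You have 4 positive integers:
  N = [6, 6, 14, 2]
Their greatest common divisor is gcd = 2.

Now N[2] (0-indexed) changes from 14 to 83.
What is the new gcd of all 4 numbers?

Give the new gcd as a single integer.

Answer: 1

Derivation:
Numbers: [6, 6, 14, 2], gcd = 2
Change: index 2, 14 -> 83
gcd of the OTHER numbers (without index 2): gcd([6, 6, 2]) = 2
New gcd = gcd(g_others, new_val) = gcd(2, 83) = 1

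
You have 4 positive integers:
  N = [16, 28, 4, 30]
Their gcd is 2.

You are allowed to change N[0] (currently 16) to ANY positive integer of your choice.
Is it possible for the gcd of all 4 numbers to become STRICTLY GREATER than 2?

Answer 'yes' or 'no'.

Current gcd = 2
gcd of all OTHER numbers (without N[0]=16): gcd([28, 4, 30]) = 2
The new gcd after any change is gcd(2, new_value).
This can be at most 2.
Since 2 = old gcd 2, the gcd can only stay the same or decrease.

Answer: no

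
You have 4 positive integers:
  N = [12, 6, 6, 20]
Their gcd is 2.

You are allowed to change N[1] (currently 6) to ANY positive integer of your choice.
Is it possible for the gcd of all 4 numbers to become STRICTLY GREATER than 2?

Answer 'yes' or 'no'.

Current gcd = 2
gcd of all OTHER numbers (without N[1]=6): gcd([12, 6, 20]) = 2
The new gcd after any change is gcd(2, new_value).
This can be at most 2.
Since 2 = old gcd 2, the gcd can only stay the same or decrease.

Answer: no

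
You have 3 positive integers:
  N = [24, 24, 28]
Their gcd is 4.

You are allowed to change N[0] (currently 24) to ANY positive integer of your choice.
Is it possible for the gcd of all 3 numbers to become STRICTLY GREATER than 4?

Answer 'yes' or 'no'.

Answer: no

Derivation:
Current gcd = 4
gcd of all OTHER numbers (without N[0]=24): gcd([24, 28]) = 4
The new gcd after any change is gcd(4, new_value).
This can be at most 4.
Since 4 = old gcd 4, the gcd can only stay the same or decrease.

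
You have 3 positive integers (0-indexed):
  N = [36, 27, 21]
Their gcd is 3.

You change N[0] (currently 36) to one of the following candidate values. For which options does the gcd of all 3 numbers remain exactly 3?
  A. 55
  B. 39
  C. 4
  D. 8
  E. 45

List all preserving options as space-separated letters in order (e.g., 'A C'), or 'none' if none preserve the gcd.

Old gcd = 3; gcd of others (without N[0]) = 3
New gcd for candidate v: gcd(3, v). Preserves old gcd iff gcd(3, v) = 3.
  Option A: v=55, gcd(3,55)=1 -> changes
  Option B: v=39, gcd(3,39)=3 -> preserves
  Option C: v=4, gcd(3,4)=1 -> changes
  Option D: v=8, gcd(3,8)=1 -> changes
  Option E: v=45, gcd(3,45)=3 -> preserves

Answer: B E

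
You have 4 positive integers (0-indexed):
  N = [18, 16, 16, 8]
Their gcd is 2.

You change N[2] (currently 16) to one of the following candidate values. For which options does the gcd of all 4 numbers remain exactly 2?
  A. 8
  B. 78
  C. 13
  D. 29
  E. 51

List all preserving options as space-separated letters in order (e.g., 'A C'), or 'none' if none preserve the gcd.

Answer: A B

Derivation:
Old gcd = 2; gcd of others (without N[2]) = 2
New gcd for candidate v: gcd(2, v). Preserves old gcd iff gcd(2, v) = 2.
  Option A: v=8, gcd(2,8)=2 -> preserves
  Option B: v=78, gcd(2,78)=2 -> preserves
  Option C: v=13, gcd(2,13)=1 -> changes
  Option D: v=29, gcd(2,29)=1 -> changes
  Option E: v=51, gcd(2,51)=1 -> changes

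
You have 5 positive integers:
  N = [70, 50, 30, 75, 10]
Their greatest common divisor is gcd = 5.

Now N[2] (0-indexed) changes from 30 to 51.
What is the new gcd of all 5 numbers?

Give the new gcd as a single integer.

Answer: 1

Derivation:
Numbers: [70, 50, 30, 75, 10], gcd = 5
Change: index 2, 30 -> 51
gcd of the OTHER numbers (without index 2): gcd([70, 50, 75, 10]) = 5
New gcd = gcd(g_others, new_val) = gcd(5, 51) = 1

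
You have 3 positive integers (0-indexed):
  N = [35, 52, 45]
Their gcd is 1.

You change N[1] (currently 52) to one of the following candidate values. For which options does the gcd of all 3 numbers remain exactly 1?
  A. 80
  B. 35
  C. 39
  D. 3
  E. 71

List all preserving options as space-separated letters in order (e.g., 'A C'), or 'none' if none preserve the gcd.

Old gcd = 1; gcd of others (without N[1]) = 5
New gcd for candidate v: gcd(5, v). Preserves old gcd iff gcd(5, v) = 1.
  Option A: v=80, gcd(5,80)=5 -> changes
  Option B: v=35, gcd(5,35)=5 -> changes
  Option C: v=39, gcd(5,39)=1 -> preserves
  Option D: v=3, gcd(5,3)=1 -> preserves
  Option E: v=71, gcd(5,71)=1 -> preserves

Answer: C D E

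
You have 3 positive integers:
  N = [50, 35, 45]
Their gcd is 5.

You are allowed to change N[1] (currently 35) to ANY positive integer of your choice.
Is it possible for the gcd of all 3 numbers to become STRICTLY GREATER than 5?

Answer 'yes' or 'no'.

Current gcd = 5
gcd of all OTHER numbers (without N[1]=35): gcd([50, 45]) = 5
The new gcd after any change is gcd(5, new_value).
This can be at most 5.
Since 5 = old gcd 5, the gcd can only stay the same or decrease.

Answer: no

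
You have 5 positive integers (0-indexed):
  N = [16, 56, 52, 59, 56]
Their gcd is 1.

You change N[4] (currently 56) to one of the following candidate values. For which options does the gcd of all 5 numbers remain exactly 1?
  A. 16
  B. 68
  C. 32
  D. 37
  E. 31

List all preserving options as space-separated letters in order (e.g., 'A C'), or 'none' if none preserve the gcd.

Old gcd = 1; gcd of others (without N[4]) = 1
New gcd for candidate v: gcd(1, v). Preserves old gcd iff gcd(1, v) = 1.
  Option A: v=16, gcd(1,16)=1 -> preserves
  Option B: v=68, gcd(1,68)=1 -> preserves
  Option C: v=32, gcd(1,32)=1 -> preserves
  Option D: v=37, gcd(1,37)=1 -> preserves
  Option E: v=31, gcd(1,31)=1 -> preserves

Answer: A B C D E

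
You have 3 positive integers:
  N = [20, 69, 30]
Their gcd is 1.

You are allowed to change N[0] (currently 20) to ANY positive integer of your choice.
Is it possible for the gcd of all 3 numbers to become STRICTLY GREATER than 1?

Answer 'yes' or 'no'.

Current gcd = 1
gcd of all OTHER numbers (without N[0]=20): gcd([69, 30]) = 3
The new gcd after any change is gcd(3, new_value).
This can be at most 3.
Since 3 > old gcd 1, the gcd CAN increase (e.g., set N[0] = 3).

Answer: yes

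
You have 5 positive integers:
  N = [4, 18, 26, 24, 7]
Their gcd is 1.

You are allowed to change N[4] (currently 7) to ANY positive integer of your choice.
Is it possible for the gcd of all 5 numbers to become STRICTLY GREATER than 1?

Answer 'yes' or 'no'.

Answer: yes

Derivation:
Current gcd = 1
gcd of all OTHER numbers (without N[4]=7): gcd([4, 18, 26, 24]) = 2
The new gcd after any change is gcd(2, new_value).
This can be at most 2.
Since 2 > old gcd 1, the gcd CAN increase (e.g., set N[4] = 2).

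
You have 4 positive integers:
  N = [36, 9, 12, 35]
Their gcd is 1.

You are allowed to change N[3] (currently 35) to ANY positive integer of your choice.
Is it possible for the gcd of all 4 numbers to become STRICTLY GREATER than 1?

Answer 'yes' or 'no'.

Current gcd = 1
gcd of all OTHER numbers (without N[3]=35): gcd([36, 9, 12]) = 3
The new gcd after any change is gcd(3, new_value).
This can be at most 3.
Since 3 > old gcd 1, the gcd CAN increase (e.g., set N[3] = 3).

Answer: yes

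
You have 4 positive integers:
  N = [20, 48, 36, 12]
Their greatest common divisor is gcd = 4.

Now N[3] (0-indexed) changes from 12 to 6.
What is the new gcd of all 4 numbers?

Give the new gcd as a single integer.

Answer: 2

Derivation:
Numbers: [20, 48, 36, 12], gcd = 4
Change: index 3, 12 -> 6
gcd of the OTHER numbers (without index 3): gcd([20, 48, 36]) = 4
New gcd = gcd(g_others, new_val) = gcd(4, 6) = 2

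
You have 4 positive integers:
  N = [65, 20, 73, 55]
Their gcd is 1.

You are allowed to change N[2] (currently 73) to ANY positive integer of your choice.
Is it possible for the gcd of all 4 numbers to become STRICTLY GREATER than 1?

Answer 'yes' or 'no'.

Current gcd = 1
gcd of all OTHER numbers (without N[2]=73): gcd([65, 20, 55]) = 5
The new gcd after any change is gcd(5, new_value).
This can be at most 5.
Since 5 > old gcd 1, the gcd CAN increase (e.g., set N[2] = 5).

Answer: yes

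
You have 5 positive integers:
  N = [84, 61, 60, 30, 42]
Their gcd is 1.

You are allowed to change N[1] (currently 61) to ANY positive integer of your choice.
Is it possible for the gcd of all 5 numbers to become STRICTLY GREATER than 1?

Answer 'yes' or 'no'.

Current gcd = 1
gcd of all OTHER numbers (without N[1]=61): gcd([84, 60, 30, 42]) = 6
The new gcd after any change is gcd(6, new_value).
This can be at most 6.
Since 6 > old gcd 1, the gcd CAN increase (e.g., set N[1] = 6).

Answer: yes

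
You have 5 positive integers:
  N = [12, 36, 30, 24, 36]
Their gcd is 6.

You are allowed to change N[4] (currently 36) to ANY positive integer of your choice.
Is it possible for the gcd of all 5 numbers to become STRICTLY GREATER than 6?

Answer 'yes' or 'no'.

Answer: no

Derivation:
Current gcd = 6
gcd of all OTHER numbers (without N[4]=36): gcd([12, 36, 30, 24]) = 6
The new gcd after any change is gcd(6, new_value).
This can be at most 6.
Since 6 = old gcd 6, the gcd can only stay the same or decrease.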